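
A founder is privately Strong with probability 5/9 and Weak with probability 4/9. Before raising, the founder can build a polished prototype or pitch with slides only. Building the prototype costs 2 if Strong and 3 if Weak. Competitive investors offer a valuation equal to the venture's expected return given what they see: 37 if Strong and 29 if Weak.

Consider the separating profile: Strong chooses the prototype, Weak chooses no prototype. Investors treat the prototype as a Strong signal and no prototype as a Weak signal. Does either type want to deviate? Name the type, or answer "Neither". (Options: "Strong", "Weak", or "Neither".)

The prototype pays 37; no prototype pays 29.
Strong: assigned the prototype, nets 37 − 2 = 35; deviating to no prototype nets 29.
Weak: assigned no prototype, nets 29; deviating to the prototype nets 37 − 3 = 34.
The Weak type gains 5 by deviating.

Weak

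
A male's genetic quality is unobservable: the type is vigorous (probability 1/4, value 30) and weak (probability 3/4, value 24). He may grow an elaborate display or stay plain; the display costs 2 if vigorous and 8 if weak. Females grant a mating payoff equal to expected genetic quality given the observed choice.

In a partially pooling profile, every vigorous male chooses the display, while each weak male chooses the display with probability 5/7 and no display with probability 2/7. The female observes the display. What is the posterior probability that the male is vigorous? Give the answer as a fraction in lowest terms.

P(the display) = (1/4)·1 + (3/4)·(5/7) = 11/14.
By Bayes' rule, P(vigorous | the display) = (1/4) / (11/14) = 7/22.

7/22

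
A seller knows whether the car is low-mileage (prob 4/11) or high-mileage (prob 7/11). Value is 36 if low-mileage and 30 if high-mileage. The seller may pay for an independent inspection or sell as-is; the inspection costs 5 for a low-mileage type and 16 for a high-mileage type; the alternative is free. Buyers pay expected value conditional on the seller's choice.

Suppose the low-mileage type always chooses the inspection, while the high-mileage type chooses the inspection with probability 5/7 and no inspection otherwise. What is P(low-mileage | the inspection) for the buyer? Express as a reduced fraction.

P(the inspection) = (4/11)·1 + (7/11)·(5/7) = 9/11.
By Bayes' rule, P(low-mileage | the inspection) = (4/11) / (9/11) = 4/9.

4/9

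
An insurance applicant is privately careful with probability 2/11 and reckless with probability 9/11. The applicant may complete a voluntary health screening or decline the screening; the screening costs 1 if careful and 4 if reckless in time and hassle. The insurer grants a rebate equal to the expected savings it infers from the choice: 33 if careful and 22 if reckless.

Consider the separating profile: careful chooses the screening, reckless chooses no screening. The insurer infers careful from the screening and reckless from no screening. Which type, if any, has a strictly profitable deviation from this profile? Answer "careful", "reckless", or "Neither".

reckless

The screening pays 33; no screening pays 22.
careful: assigned the screening, nets 33 − 1 = 32; deviating to no screening nets 22.
reckless: assigned no screening, nets 22; deviating to the screening nets 33 − 4 = 29.
The reckless type gains 7 by deviating.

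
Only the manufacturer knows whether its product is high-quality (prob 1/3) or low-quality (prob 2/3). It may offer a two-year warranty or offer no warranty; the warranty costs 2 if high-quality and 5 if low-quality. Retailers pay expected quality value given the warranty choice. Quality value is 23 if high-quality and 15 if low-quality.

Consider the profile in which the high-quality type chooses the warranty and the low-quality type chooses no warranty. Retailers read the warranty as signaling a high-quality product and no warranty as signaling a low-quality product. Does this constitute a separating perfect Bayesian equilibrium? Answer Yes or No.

No

Under these beliefs, the warranty earns price 23 and no warranty earns price 15.
high-quality: the warranty nets 23 − 2 = 21; no warranty nets 15. high-quality prefers the warranty.
low-quality: the warranty nets 23 − 5 = 18; no warranty nets 15. low-quality would deviate to the warranty.
low-quality has a profitable deviation, so the profile is not an equilibrium.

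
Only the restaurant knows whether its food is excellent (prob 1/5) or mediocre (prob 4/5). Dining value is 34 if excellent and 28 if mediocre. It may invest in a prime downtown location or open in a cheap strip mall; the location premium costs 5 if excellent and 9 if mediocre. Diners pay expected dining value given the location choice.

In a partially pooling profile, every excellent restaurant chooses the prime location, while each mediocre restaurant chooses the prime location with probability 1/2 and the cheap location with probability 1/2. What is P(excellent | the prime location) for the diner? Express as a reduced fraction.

P(the prime location) = (1/5)·1 + (4/5)·(1/2) = 3/5.
By Bayes' rule, P(excellent | the prime location) = (1/5) / (3/5) = 1/3.

1/3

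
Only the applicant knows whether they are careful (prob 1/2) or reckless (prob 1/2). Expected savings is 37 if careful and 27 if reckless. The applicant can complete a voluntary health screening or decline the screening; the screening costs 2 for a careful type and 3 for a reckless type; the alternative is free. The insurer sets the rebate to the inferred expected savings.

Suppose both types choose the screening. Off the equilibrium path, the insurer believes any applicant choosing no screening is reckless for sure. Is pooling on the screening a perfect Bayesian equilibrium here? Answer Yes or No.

Yes

On path, the insurer holds the prior and pays 1/2·37 + 1/2·27 = 32. Off path (no screening), believing reckless, it pays 27.
careful: the screening nets 32 − 2 = 30; no screening nets 27. careful stays.
reckless: the screening nets 32 − 3 = 29; no screening nets 27. reckless stays.
No type deviates, so pooling is sustained.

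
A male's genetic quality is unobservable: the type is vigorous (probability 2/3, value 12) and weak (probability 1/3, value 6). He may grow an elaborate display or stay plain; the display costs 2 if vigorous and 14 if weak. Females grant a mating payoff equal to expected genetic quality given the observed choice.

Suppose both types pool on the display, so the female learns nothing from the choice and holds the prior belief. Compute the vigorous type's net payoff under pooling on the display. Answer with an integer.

8

Pooled mating payoff = 2/3·12 + 1/3·6 = 10.
vigorous pays cost 2 for the display, so net payoff = 10 − 2 = 8.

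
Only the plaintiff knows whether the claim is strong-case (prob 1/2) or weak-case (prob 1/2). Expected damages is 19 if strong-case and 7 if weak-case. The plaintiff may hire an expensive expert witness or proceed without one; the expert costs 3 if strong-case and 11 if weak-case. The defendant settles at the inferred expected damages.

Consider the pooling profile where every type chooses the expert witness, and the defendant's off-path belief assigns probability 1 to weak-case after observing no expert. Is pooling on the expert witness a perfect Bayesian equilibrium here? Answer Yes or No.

On path, the defendant holds the prior and pays 1/2·19 + 1/2·7 = 13. Off path (no expert), believing weak-case, it pays 7.
strong-case: the expert witness nets 13 − 3 = 10; no expert nets 7. strong-case stays.
weak-case: the expert witness nets 13 − 11 = 2; no expert nets 7. weak-case would deviate.
A type deviates, so pooling fails.

No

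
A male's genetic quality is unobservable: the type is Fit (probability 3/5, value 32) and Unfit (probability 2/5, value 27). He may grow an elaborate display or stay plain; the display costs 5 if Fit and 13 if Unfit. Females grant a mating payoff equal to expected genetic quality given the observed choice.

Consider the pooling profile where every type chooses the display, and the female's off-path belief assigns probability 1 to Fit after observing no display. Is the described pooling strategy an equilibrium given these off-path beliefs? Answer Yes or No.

On path, the female holds the prior and pays 3/5·32 + 2/5·27 = 30. Off path (no display), believing Fit, it pays 32.
Fit: the display nets 30 − 5 = 25; no display nets 32. Fit would deviate.
Unfit: the display nets 30 − 13 = 17; no display nets 32. Unfit would deviate.
A type deviates, so pooling fails.

No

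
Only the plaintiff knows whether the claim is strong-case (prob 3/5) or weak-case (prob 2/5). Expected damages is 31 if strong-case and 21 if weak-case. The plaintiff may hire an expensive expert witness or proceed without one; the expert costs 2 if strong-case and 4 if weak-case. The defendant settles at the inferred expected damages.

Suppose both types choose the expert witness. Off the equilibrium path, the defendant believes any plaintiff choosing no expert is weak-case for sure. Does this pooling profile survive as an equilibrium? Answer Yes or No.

On path, the defendant holds the prior and pays 3/5·31 + 2/5·21 = 27. Off path (no expert), believing weak-case, it pays 21.
strong-case: the expert witness nets 27 − 2 = 25; no expert nets 21. strong-case stays.
weak-case: the expert witness nets 27 − 4 = 23; no expert nets 21. weak-case stays.
No type deviates, so pooling is sustained.

Yes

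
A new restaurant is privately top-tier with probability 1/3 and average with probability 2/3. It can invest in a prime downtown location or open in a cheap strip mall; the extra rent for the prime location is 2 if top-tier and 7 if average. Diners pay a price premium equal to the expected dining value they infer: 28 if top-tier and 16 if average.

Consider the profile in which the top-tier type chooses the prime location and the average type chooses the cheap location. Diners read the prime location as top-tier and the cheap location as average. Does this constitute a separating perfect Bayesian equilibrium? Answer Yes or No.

No

Under these beliefs, the prime location earns price premium 28 and the cheap location earns price premium 16.
top-tier: the prime location nets 28 − 2 = 26; the cheap location nets 16. top-tier prefers the prime location.
average: the prime location nets 28 − 7 = 21; the cheap location nets 16. average would deviate to the prime location.
average has a profitable deviation, so the profile is not an equilibrium.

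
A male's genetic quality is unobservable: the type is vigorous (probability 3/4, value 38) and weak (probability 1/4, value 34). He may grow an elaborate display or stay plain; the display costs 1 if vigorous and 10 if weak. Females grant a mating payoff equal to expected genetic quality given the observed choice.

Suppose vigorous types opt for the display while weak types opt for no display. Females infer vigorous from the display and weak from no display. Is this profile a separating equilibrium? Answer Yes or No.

Yes

Under these beliefs, the display earns mating payoff 38 and no display earns mating payoff 34.
vigorous: the display nets 38 − 1 = 37; no display nets 34. vigorous prefers the display.
weak: the display nets 38 − 10 = 28; no display nets 34. weak prefers no display.
Neither type deviates, so the separating profile is an equilibrium.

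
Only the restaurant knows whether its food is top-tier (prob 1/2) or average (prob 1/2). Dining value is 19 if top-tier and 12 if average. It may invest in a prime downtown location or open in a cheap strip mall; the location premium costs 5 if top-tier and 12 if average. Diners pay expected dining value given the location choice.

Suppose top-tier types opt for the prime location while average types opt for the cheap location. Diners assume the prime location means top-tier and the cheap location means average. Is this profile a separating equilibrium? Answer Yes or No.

Yes

Under these beliefs, the prime location earns price premium 19 and the cheap location earns price premium 12.
top-tier: the prime location nets 19 − 5 = 14; the cheap location nets 12. top-tier prefers the prime location.
average: the prime location nets 19 − 12 = 7; the cheap location nets 12. average prefers the cheap location.
Neither type deviates, so the separating profile is an equilibrium.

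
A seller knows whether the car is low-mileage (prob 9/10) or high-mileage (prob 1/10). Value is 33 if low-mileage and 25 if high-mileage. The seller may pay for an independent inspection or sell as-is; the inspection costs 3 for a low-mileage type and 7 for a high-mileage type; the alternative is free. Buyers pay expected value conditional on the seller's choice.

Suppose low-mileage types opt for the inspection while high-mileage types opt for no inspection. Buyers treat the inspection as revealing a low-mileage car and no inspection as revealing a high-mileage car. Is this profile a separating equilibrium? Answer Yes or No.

Under these beliefs, the inspection earns price 33 and no inspection earns price 25.
low-mileage: the inspection nets 33 − 3 = 30; no inspection nets 25. low-mileage prefers the inspection.
high-mileage: the inspection nets 33 − 7 = 26; no inspection nets 25. high-mileage would deviate to the inspection.
high-mileage has a profitable deviation, so the profile is not an equilibrium.

No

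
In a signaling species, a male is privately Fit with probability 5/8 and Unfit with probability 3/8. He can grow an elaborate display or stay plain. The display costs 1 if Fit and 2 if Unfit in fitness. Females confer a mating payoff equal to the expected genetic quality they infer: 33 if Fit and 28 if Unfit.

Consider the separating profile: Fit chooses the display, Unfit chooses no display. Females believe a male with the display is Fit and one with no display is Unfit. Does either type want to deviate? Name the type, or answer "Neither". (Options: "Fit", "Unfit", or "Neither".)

The display pays 33; no display pays 28.
Fit: assigned the display, nets 33 − 1 = 32; deviating to no display nets 28.
Unfit: assigned no display, nets 28; deviating to the display nets 33 − 2 = 31.
The Unfit type gains 3 by deviating.

Unfit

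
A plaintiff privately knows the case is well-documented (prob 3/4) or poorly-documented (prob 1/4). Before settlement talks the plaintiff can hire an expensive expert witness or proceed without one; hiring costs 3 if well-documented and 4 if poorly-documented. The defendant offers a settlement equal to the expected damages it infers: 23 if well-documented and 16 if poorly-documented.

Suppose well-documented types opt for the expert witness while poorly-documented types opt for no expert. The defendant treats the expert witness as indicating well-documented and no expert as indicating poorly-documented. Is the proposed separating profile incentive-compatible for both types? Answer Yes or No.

Under these beliefs, the expert witness earns settlement 23 and no expert earns settlement 16.
well-documented: the expert witness nets 23 − 3 = 20; no expert nets 16. well-documented prefers the expert witness.
poorly-documented: the expert witness nets 23 − 4 = 19; no expert nets 16. poorly-documented would deviate to the expert witness.
poorly-documented has a profitable deviation, so the profile is not an equilibrium.

No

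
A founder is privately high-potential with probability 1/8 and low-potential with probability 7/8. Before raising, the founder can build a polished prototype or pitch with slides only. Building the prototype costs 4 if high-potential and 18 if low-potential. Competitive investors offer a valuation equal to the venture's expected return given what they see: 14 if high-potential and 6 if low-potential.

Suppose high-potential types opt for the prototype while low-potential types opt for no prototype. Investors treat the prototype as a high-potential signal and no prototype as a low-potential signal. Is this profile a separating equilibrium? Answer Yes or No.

Under these beliefs, the prototype earns valuation 14 and no prototype earns valuation 6.
high-potential: the prototype nets 14 − 4 = 10; no prototype nets 6. high-potential prefers the prototype.
low-potential: the prototype nets 14 − 18 = -4; no prototype nets 6. low-potential prefers no prototype.
Neither type deviates, so the separating profile is an equilibrium.

Yes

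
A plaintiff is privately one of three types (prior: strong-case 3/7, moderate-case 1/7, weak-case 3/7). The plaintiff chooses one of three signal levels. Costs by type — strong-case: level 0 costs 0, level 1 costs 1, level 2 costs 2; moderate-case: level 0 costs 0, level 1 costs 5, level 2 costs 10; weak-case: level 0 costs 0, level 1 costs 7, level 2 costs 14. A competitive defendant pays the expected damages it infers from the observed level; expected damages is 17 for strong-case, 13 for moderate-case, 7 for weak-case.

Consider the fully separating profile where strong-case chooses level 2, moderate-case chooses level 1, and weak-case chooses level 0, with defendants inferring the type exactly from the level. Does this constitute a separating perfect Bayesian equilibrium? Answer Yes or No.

Yes

Separating settlements: level 2 → 17, level 1 → 13, level 0 → 7.
strong-case (assigned level 2): level 0: 7 − 0 = 7; level 1: 13 − 1 = 12; level 2: 17 − 2 = 15. strong-case stays.
moderate-case (assigned level 1): level 0: 7 − 0 = 7; level 1: 13 − 5 = 8; level 2: 17 − 10 = 7. moderate-case stays.
weak-case (assigned level 0): level 0: 7 − 0 = 7; level 1: 13 − 7 = 6; level 2: 17 − 14 = 3. weak-case stays.
Every type prefers its assigned level; separation holds.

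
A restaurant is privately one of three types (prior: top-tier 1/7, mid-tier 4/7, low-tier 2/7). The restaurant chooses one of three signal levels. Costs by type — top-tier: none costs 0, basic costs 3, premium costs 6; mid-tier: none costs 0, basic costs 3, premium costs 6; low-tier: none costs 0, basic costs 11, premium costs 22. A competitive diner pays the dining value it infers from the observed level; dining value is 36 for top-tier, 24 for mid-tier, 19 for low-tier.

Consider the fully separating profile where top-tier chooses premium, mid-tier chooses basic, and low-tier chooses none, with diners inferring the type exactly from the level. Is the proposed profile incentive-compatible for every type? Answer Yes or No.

Separating price premiums: premium → 36, basic → 24, none → 19.
top-tier (assigned premium): none: 19 − 0 = 19; basic: 24 − 3 = 21; premium: 36 − 6 = 30. top-tier stays.
mid-tier (assigned basic): none: 19 − 0 = 19; basic: 24 − 3 = 21; premium: 36 − 6 = 30. mid-tier prefers premium.
low-tier (assigned none): none: 19 − 0 = 19; basic: 24 − 11 = 13; premium: 36 − 22 = 14. low-tier stays.
At least one type deviates; the separating profile fails.

No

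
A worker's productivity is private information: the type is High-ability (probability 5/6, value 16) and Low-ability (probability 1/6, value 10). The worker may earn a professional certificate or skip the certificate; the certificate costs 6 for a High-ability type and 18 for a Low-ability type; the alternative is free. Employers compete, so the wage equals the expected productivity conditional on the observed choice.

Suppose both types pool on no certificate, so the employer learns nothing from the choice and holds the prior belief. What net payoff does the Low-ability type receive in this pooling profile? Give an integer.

Pooled wage = 5/6·16 + 1/6·10 = 15.
Low-ability pays no cost for no certificate, so net payoff = 15.

15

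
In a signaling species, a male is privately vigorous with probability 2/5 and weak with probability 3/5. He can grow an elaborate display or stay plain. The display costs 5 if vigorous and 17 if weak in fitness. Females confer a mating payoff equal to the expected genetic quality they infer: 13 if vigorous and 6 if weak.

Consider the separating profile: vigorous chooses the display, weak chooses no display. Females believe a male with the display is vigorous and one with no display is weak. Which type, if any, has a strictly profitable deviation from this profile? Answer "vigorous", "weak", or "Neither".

Neither

The display pays 13; no display pays 6.
vigorous: assigned the display, nets 13 − 5 = 8; deviating to no display nets 6.
weak: assigned no display, nets 6; deviating to the display nets 13 − 17 = -4.
Both types strictly prefer their assigned action; no profitable deviation.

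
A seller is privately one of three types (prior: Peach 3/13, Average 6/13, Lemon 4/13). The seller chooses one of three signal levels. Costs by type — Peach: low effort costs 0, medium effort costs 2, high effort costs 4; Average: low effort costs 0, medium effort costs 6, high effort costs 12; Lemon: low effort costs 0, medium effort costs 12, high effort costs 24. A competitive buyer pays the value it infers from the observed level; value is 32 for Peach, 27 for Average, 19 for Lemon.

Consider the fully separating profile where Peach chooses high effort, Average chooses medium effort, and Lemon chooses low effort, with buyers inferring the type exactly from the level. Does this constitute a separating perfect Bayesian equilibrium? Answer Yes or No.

Separating prices: high effort → 32, medium effort → 27, low effort → 19.
Peach (assigned high effort): low effort: 19 − 0 = 19; medium effort: 27 − 2 = 25; high effort: 32 − 4 = 28. Peach stays.
Average (assigned medium effort): low effort: 19 − 0 = 19; medium effort: 27 − 6 = 21; high effort: 32 − 12 = 20. Average stays.
Lemon (assigned low effort): low effort: 19 − 0 = 19; medium effort: 27 − 12 = 15; high effort: 32 − 24 = 8. Lemon stays.
Every type prefers its assigned level; separation holds.

Yes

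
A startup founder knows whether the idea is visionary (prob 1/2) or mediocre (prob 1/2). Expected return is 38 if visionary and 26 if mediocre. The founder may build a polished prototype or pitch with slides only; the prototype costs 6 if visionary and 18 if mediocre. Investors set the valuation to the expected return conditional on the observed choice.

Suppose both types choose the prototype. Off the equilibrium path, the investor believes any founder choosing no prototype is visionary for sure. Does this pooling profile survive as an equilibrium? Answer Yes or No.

No

On path, the investor holds the prior and pays 1/2·38 + 1/2·26 = 32. Off path (no prototype), believing visionary, it pays 38.
visionary: the prototype nets 32 − 6 = 26; no prototype nets 38. visionary would deviate.
mediocre: the prototype nets 32 − 18 = 14; no prototype nets 38. mediocre would deviate.
A type deviates, so pooling fails.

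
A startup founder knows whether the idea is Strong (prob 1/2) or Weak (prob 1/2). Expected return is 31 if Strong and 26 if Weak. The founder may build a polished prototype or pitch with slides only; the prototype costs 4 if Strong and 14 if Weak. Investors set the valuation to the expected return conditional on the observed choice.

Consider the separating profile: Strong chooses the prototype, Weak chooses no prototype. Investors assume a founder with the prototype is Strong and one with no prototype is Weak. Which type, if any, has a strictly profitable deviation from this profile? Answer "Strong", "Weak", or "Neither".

The prototype pays 31; no prototype pays 26.
Strong: assigned the prototype, nets 31 − 4 = 27; deviating to no prototype nets 26.
Weak: assigned no prototype, nets 26; deviating to the prototype nets 31 − 14 = 17.
Both types strictly prefer their assigned action; no profitable deviation.

Neither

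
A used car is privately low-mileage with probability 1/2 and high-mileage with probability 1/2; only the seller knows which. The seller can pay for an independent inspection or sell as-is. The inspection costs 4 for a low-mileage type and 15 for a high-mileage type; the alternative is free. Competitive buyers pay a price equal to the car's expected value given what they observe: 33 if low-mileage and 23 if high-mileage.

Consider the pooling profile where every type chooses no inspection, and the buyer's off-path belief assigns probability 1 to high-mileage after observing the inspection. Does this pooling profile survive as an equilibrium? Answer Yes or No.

Yes

On path, the buyer holds the prior and pays 1/2·33 + 1/2·23 = 28. Off path (the inspection), believing high-mileage, it pays 23.
low-mileage: no inspection nets 28; the inspection nets 23 − 4 = 19. low-mileage stays.
high-mileage: no inspection nets 28; the inspection nets 23 − 15 = 8. high-mileage stays.
No type deviates, so pooling is sustained.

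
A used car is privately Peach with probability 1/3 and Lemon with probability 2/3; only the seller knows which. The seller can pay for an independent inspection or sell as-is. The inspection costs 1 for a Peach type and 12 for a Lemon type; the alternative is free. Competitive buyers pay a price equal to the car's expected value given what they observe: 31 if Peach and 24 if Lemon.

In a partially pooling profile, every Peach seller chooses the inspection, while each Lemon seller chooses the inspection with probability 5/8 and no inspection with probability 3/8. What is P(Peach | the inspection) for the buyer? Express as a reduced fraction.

P(the inspection) = (1/3)·1 + (2/3)·(5/8) = 3/4.
By Bayes' rule, P(Peach | the inspection) = (1/3) / (3/4) = 4/9.

4/9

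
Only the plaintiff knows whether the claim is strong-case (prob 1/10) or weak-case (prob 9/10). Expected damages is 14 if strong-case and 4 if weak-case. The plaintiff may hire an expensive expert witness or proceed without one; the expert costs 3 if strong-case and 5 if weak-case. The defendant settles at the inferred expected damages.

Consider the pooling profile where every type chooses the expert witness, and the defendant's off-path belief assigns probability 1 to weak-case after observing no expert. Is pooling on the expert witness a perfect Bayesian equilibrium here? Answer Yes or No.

No

On path, the defendant holds the prior and pays 1/10·14 + 9/10·4 = 5. Off path (no expert), believing weak-case, it pays 4.
strong-case: the expert witness nets 5 − 3 = 2; no expert nets 4. strong-case would deviate.
weak-case: the expert witness nets 5 − 5 = 0; no expert nets 4. weak-case would deviate.
A type deviates, so pooling fails.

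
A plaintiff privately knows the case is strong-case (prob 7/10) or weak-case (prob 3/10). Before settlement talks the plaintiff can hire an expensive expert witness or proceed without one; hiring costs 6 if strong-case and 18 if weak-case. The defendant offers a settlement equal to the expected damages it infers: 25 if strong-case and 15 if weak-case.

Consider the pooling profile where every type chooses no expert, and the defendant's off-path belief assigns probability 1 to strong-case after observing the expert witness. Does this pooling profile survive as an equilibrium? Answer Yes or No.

Yes

On path, the defendant holds the prior and pays 7/10·25 + 3/10·15 = 22. Off path (the expert witness), believing strong-case, it pays 25.
strong-case: no expert nets 22; the expert witness nets 25 − 6 = 19. strong-case stays.
weak-case: no expert nets 22; the expert witness nets 25 − 18 = 7. weak-case stays.
No type deviates, so pooling is sustained.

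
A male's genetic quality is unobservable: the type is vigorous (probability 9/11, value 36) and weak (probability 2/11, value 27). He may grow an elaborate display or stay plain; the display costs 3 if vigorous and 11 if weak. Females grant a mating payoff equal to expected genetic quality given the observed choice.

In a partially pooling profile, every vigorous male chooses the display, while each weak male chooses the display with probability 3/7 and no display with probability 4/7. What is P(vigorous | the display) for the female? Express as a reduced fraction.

21/23

P(the display) = (9/11)·1 + (2/11)·(3/7) = 69/77.
By Bayes' rule, P(vigorous | the display) = (9/11) / (69/77) = 21/23.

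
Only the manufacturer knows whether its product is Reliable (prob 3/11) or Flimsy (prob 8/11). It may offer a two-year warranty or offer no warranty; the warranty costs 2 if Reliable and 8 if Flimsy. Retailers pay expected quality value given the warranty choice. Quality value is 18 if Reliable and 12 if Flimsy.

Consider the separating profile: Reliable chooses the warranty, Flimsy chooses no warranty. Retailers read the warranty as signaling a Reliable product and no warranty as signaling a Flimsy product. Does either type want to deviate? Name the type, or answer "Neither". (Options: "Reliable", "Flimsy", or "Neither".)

The warranty pays 18; no warranty pays 12.
Reliable: assigned the warranty, nets 18 − 2 = 16; deviating to no warranty nets 12.
Flimsy: assigned no warranty, nets 12; deviating to the warranty nets 18 − 8 = 10.
Both types strictly prefer their assigned action; no profitable deviation.

Neither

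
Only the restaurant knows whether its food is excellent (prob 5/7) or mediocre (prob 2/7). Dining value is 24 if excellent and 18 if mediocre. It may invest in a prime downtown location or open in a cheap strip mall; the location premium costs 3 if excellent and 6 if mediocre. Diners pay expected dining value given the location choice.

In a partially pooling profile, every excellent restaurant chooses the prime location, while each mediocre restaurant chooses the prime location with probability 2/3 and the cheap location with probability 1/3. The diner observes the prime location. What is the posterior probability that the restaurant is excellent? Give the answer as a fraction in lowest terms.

15/19

P(the prime location) = (5/7)·1 + (2/7)·(2/3) = 19/21.
By Bayes' rule, P(excellent | the prime location) = (5/7) / (19/21) = 15/19.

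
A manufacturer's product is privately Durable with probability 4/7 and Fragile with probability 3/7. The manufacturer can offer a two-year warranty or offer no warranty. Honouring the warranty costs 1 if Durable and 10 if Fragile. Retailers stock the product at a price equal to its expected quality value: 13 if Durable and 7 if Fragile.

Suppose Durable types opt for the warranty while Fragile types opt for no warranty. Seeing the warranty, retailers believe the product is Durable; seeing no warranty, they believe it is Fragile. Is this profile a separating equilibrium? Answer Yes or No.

Under these beliefs, the warranty earns price 13 and no warranty earns price 7.
Durable: the warranty nets 13 − 1 = 12; no warranty nets 7. Durable prefers the warranty.
Fragile: the warranty nets 13 − 10 = 3; no warranty nets 7. Fragile prefers no warranty.
Neither type deviates, so the separating profile is an equilibrium.

Yes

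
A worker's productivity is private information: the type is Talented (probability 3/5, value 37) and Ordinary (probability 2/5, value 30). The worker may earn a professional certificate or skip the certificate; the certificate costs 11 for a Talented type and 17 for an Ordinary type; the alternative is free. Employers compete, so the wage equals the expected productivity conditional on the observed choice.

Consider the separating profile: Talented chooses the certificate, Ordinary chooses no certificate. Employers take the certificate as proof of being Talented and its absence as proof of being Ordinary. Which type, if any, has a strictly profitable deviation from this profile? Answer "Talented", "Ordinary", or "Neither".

The certificate pays 37; no certificate pays 30.
Talented: assigned the certificate, nets 37 − 11 = 26; deviating to no certificate nets 30.
Ordinary: assigned no certificate, nets 30; deviating to the certificate nets 37 − 17 = 20.
The Talented type gains 4 by deviating.

Talented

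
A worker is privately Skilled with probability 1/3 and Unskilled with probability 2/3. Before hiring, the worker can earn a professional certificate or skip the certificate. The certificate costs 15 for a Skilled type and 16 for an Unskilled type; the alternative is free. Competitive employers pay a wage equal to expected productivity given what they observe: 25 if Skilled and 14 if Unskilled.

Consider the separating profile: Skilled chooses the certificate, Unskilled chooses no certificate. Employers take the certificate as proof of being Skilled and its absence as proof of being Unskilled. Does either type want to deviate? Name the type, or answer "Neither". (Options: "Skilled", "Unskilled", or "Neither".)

The certificate pays 25; no certificate pays 14.
Skilled: assigned the certificate, nets 25 − 15 = 10; deviating to no certificate nets 14.
Unskilled: assigned no certificate, nets 14; deviating to the certificate nets 25 − 16 = 9.
The Skilled type gains 4 by deviating.

Skilled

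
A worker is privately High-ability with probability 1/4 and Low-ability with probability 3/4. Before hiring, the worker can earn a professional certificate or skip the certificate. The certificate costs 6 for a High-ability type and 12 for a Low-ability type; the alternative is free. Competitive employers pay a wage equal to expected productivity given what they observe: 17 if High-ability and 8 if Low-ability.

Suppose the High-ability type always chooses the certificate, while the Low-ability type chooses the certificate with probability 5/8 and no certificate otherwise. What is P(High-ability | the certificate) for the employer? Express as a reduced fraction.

8/23

P(the certificate) = (1/4)·1 + (3/4)·(5/8) = 23/32.
By Bayes' rule, P(High-ability | the certificate) = (1/4) / (23/32) = 8/23.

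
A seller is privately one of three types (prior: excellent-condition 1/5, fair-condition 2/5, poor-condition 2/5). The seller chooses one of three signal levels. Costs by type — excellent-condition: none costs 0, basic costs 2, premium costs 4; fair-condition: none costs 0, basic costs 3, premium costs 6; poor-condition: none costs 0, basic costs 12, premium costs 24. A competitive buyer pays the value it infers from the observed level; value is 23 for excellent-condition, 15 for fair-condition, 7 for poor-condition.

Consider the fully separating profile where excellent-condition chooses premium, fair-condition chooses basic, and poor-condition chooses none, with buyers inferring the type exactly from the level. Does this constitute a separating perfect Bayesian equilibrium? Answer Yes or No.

Separating prices: premium → 23, basic → 15, none → 7.
excellent-condition (assigned premium): none: 7 − 0 = 7; basic: 15 − 2 = 13; premium: 23 − 4 = 19. excellent-condition stays.
fair-condition (assigned basic): none: 7 − 0 = 7; basic: 15 − 3 = 12; premium: 23 − 6 = 17. fair-condition prefers premium.
poor-condition (assigned none): none: 7 − 0 = 7; basic: 15 − 12 = 3; premium: 23 − 24 = -1. poor-condition stays.
At least one type deviates; the separating profile fails.

No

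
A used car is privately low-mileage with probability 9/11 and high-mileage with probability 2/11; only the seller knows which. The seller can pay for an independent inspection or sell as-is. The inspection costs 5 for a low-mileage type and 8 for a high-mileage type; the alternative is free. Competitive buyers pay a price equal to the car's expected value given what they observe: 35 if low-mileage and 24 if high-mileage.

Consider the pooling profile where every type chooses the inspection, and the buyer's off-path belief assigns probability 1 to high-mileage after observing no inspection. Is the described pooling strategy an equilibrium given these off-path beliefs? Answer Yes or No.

Yes

On path, the buyer holds the prior and pays 9/11·35 + 2/11·24 = 33. Off path (no inspection), believing high-mileage, it pays 24.
low-mileage: the inspection nets 33 − 5 = 28; no inspection nets 24. low-mileage stays.
high-mileage: the inspection nets 33 − 8 = 25; no inspection nets 24. high-mileage stays.
No type deviates, so pooling is sustained.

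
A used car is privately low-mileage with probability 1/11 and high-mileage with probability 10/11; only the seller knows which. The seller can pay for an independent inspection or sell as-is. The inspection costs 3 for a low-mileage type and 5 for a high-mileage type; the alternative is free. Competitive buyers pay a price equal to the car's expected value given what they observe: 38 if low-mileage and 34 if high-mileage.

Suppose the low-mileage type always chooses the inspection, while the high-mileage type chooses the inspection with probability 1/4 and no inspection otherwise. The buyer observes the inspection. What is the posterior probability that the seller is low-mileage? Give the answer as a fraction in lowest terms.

P(the inspection) = (1/11)·1 + (10/11)·(1/4) = 7/22.
By Bayes' rule, P(low-mileage | the inspection) = (1/11) / (7/22) = 2/7.

2/7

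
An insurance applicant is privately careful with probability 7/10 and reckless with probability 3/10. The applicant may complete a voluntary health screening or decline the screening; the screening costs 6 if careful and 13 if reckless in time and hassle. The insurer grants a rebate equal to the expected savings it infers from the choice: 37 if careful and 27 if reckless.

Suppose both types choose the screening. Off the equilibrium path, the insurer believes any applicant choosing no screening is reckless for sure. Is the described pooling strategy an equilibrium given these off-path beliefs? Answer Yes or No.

On path, the insurer holds the prior and pays 7/10·37 + 3/10·27 = 34. Off path (no screening), believing reckless, it pays 27.
careful: the screening nets 34 − 6 = 28; no screening nets 27. careful stays.
reckless: the screening nets 34 − 13 = 21; no screening nets 27. reckless would deviate.
A type deviates, so pooling fails.

No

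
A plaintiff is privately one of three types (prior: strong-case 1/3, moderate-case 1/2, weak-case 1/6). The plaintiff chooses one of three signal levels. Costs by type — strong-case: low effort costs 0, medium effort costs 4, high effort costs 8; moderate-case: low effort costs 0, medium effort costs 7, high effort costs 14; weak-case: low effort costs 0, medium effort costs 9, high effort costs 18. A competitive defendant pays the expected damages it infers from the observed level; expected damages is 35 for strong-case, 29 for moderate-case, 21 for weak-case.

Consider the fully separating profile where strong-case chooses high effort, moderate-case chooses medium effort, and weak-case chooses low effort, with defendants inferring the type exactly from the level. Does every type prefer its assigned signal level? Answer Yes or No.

Yes

Separating settlements: high effort → 35, medium effort → 29, low effort → 21.
strong-case (assigned high effort): low effort: 21 − 0 = 21; medium effort: 29 − 4 = 25; high effort: 35 − 8 = 27. strong-case stays.
moderate-case (assigned medium effort): low effort: 21 − 0 = 21; medium effort: 29 − 7 = 22; high effort: 35 − 14 = 21. moderate-case stays.
weak-case (assigned low effort): low effort: 21 − 0 = 21; medium effort: 29 − 9 = 20; high effort: 35 − 18 = 17. weak-case stays.
Every type prefers its assigned level; separation holds.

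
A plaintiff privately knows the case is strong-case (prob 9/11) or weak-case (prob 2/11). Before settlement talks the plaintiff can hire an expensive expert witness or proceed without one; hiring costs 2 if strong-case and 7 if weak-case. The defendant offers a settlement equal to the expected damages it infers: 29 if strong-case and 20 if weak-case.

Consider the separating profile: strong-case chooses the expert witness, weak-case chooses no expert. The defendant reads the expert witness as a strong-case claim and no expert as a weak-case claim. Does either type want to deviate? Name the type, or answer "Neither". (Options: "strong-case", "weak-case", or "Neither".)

The expert witness pays 29; no expert pays 20.
strong-case: assigned the expert witness, nets 29 − 2 = 27; deviating to no expert nets 20.
weak-case: assigned no expert, nets 20; deviating to the expert witness nets 29 − 7 = 22.
The weak-case type gains 2 by deviating.

weak-case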